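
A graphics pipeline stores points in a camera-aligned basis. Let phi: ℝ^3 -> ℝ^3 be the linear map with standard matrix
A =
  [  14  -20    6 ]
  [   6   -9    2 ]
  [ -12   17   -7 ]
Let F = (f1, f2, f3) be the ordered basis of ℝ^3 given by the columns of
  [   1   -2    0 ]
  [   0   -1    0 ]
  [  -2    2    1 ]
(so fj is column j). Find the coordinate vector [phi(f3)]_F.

<2, -2, 1>

Column 3 of [phi]_F is the F-coordinate vector of phi(f3).
In standard coordinates phi(f3) = A f3 = <6, 2, -7>.
Converting to F: <6, 2, -7> = 2f1 - 2f2 + f3, so the coordinate vector is <2, -2, 1>.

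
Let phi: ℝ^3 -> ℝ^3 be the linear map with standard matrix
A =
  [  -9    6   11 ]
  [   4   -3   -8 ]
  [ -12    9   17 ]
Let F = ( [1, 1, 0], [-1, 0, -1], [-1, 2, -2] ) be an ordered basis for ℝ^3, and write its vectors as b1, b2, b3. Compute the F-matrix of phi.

With P the matrix whose columns are b1, ..., b3, [phi]_F = P^(-1) A P.
Column by column: phi(b1) = A b1 = [-3, 1, -3]; its F-coordinates [-1, 1, 1] give column 1.
Continuing for each basis vector yields [phi]_F = [[-1, 2, 0], [1, 3, -2], [1, 1, 3]].

[[-1, 2, 0], [1, 3, -2], [1, 1, 3]]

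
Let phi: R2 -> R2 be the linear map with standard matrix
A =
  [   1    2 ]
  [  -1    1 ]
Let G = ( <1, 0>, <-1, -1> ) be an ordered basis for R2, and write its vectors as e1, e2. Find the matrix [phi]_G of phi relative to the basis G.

The j-th column of [phi]_G is [phi(ej)]_G.
phi(e1) = A e1 = <1, -1> = 2e1 + e2, so column 1 is <2, 1>.
Repeating for e2 and assembling the columns gives [[2, -3], [1, 0]].

[[2, -3], [1, 0]]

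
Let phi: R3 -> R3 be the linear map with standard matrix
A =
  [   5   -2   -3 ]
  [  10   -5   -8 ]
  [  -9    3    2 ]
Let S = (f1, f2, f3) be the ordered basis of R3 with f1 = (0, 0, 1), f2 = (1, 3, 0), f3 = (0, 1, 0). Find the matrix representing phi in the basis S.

[[2, 0, 3], [-3, -1, -2], [1, -2, 1]]

The j-th column of [phi]_S is [phi(fj)]_S.
phi(f1) = A f1 = (-3, -8, 2) = 2f1 - 3f2 + f3, so column 1 is (2, -3, 1).
Repeating for f2, f3 and assembling the columns gives [[2, 0, 3], [-3, -1, -2], [1, -2, 1]].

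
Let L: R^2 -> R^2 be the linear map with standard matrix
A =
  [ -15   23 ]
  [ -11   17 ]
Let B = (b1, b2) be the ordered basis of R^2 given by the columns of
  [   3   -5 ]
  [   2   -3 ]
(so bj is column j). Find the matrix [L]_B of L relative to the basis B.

[[2, 2], [1, 0]]

The j-th column of [L]_B is [L(bj)]_B.
L(b1) = A b1 = <1, 1> = 2b1 + b2, so column 1 is <2, 1>.
Repeating for b2 and assembling the columns gives [[2, 2], [1, 0]].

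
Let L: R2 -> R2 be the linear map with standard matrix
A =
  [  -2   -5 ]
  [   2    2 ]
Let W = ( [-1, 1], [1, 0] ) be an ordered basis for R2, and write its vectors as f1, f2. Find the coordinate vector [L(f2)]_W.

Column 2 of [L]_W is the W-coordinate vector of L(f2).
In standard coordinates L(f2) = A f2 = [-2, 2].
Converting to W: [-2, 2] = 2f1 + 0·f2, so the coordinate vector is [2, 0].

[2, 0]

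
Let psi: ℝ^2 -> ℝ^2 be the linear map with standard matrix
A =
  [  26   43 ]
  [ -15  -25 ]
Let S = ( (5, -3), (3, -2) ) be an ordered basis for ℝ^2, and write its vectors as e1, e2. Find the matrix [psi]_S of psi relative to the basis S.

With P the matrix whose columns are e1, e2, [psi]_S = P^(-1) A P.
Column by column: psi(e1) = A e1 = (1, 0); its S-coordinates (2, -3) give column 1.
Continuing for each basis vector yields [psi]_S = [[2, -1], [-3, -1]].

[[2, -1], [-3, -1]]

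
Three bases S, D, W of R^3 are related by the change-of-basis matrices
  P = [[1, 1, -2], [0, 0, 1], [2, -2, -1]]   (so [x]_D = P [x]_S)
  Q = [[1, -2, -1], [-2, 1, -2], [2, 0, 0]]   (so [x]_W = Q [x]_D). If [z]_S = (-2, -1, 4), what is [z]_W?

(-13, 38, -22)

Apply P to get D-coordinates (-11, 4, -6), then Q to get W-coordinates.
The result is [z]_W = (-13, 38, -22).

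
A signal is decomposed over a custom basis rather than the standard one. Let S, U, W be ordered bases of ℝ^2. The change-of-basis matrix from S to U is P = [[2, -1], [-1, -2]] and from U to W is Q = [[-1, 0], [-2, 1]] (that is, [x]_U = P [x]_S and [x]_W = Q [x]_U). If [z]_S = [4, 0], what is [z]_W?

[-8, -20]

First [z]_U = P [z]_S = [8, -4].
Then [z]_W = Q [z]_U = [-8, -20].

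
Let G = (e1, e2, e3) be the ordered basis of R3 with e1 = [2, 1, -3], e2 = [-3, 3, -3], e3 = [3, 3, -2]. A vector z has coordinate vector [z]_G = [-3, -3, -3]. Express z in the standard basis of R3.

The coordinates say z = -3e1 - 3e2 - 3e3; adding the scaled basis vectors gives [-6, -21, 24].

[-6, -21, 24]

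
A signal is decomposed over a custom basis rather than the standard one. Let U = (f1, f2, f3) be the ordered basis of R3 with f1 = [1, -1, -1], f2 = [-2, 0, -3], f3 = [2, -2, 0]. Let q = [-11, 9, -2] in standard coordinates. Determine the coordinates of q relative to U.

[-1, 1, -4]

[q]_U is the unique c with M c = q, where M has columns f1, ..., f3.
Row-reducing the augmented matrix [M | q] gives c = (-1, 1, -4).
Check: -f1 + f2 - 4f3 = [-11, 9, -2].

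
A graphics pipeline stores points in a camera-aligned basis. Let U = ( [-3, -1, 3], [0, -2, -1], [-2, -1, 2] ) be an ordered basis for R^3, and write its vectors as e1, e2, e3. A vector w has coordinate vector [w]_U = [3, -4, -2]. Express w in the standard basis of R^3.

[-5, 7, 9]

The coordinates say w = 3e1 - 4e2 - 2e3; adding the scaled basis vectors gives [-5, 7, 9].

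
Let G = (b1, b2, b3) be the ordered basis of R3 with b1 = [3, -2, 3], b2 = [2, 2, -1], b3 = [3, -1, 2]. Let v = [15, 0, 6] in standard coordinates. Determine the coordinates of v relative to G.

[3, 3, 0]

[v]_G is the unique c with M c = v, where M has columns b1, ..., b3.
Solving this 3x3 system gives c = (3, 3, 0).
Check: 3b1 + 3b2 + 0·b3 = [15, 0, 6].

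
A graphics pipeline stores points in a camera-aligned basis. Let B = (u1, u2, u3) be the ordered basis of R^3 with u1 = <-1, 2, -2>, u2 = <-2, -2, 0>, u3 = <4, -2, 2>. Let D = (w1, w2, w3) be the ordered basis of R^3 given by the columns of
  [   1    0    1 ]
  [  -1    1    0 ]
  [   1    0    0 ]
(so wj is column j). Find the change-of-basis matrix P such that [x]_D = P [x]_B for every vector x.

[[-2, 0, 2], [0, -2, 0], [1, -2, 2]]

Column j of P is [uj]_D, since P maps B-coordinates to D-coordinates.
Expressing u1 in D: u1 = -2w1 + 0·w2 + w3, so column 1 of P is <-2, 0, 1>.
Doing the same for each uj gives P = [[-2, 0, 2], [0, -2, 0], [1, -2, 2]].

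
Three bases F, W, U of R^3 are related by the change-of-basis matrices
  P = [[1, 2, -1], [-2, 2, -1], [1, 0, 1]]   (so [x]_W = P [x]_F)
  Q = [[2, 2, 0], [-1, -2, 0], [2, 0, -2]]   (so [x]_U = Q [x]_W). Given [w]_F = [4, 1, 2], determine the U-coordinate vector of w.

[-8, 12, -4]

First [w]_W = P [w]_F = [4, -8, 6].
Then [w]_U = Q [w]_W = [-8, 12, -4].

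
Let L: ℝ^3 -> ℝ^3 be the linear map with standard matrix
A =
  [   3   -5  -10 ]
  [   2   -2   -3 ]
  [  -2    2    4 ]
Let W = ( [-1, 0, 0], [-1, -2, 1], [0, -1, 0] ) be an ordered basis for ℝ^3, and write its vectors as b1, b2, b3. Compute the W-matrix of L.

With P the matrix whose columns are b1, ..., b3, [L]_W = P^(-1) A P.
Column by column: L(b1) = A b1 = [-3, -2, 2]; its W-coordinates [1, 2, -2] give column 1.
Continuing for each basis vector yields [L]_W = [[1, 1, -3], [2, 2, -2], [-2, -3, 2]].

[[1, 1, -3], [2, 2, -2], [-2, -3, 2]]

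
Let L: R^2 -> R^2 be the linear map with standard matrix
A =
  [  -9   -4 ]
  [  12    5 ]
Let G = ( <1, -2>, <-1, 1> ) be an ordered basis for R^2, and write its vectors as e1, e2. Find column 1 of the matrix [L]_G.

Column 1 of [L]_G is the G-coordinate vector of L(e1).
In standard coordinates L(e1) = A e1 = <-1, 2>.
Converting to G: <-1, 2> = -e1 + 0·e2, so the coordinate vector is <-1, 0>.

<-1, 0>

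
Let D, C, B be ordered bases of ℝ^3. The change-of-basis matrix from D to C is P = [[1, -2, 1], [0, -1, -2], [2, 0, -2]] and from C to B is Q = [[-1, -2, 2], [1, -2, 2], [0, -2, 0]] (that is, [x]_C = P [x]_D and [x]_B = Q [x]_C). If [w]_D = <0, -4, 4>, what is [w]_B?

<-20, 4, 8>

Composing the changes, [w]_B = Q P [w]_D.
Q P = [[3, 4, -1], [5, 0, 1], [0, 2, 4]]; applying this to <0, -4, 4> gives <-20, 4, 8>.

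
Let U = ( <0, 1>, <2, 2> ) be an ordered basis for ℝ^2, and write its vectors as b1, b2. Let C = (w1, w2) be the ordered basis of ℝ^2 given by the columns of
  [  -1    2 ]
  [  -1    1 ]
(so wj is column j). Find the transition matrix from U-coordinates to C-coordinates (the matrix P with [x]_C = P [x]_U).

[[-2, -2], [-1, 0]]

Let M have columns bj and N have columns wj. Then for every x, N [x]_C = x = M [x]_U, so P = N^(-1) M.
Since det N = 1, N^(-1) has integer entries; multiplying gives P = [[-2, -2], [-1, 0]].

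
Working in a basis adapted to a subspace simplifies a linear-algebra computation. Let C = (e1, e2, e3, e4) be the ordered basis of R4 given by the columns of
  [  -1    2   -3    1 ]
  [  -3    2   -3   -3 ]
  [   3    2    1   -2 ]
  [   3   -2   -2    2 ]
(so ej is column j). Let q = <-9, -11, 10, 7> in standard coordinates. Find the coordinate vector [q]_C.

<3, -1, 1, -1>

We seek scalars with c_1 e1 + ... + c_4 e4 = q; equivalently solve M c = q where the columns of M are e1, ..., e4.
Row-reducing the augmented matrix [M | q] gives c = (3, -1, 1, -1).
Check: 3e1 - e2 + e3 - e4 = <-9, -11, 10, 7>.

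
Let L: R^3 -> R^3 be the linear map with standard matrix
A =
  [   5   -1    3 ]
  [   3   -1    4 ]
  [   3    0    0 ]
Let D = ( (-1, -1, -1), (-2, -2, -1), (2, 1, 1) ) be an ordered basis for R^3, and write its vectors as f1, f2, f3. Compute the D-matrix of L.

[[-1, 1, 0], [3, 2, -3], [-1, -3, 3]]

With P the matrix whose columns are f1, ..., f3, [L]_D = P^(-1) A P.
Column by column: L(f1) = A f1 = (-7, -6, -3); its D-coordinates (-1, 3, -1) give column 1.
Continuing for each basis vector yields [L]_D = [[-1, 1, 0], [3, 2, -3], [-1, -3, 3]].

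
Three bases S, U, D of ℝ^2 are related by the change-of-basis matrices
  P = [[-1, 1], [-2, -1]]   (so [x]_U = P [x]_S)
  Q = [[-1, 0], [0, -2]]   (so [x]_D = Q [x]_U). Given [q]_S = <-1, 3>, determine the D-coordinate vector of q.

Composing the changes, [q]_D = Q P [q]_S.
Q P = [[1, -1], [4, 2]]; applying this to <-1, 3> gives <-4, 2>.

<-4, 2>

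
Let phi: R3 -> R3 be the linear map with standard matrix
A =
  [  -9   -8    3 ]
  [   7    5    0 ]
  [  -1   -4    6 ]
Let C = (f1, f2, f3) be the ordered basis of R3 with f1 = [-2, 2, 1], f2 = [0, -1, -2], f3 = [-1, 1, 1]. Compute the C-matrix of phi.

The j-th column of [phi]_C is [phi(fj)]_C.
phi(f1) = A f1 = [5, -4, 0] = -3f1 - f2 + f3, so column 1 is [-3, -1, 1].
Repeating for f2, f3 and assembling the columns gives [[-3, 0, -3], [-1, 3, -2], [1, -2, 2]].

[[-3, 0, -3], [-1, 3, -2], [1, -2, 2]]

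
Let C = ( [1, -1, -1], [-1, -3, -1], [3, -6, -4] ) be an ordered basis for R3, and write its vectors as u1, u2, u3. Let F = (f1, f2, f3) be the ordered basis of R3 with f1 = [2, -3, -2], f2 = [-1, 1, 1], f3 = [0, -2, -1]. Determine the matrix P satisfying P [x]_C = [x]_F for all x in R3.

Take x = uj: its C-coordinates are the j-th standard unit vector, so P e_j — column j of P — equals [uj]_F.
u1 = 0·f1 - f2 + 0·f3, giving column 1 = [0, -1, 0]; repeating for each j gives P = [[0, 0, 1], [-1, 1, -1], [0, 2, 1]].

[[0, 0, 1], [-1, 1, -1], [0, 2, 1]]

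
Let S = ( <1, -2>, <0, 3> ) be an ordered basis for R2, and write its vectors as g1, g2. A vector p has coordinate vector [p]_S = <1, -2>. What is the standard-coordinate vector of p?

The coordinates say p = g1 - 2g2; adding the scaled basis vectors gives <1, -8>.

<1, -8>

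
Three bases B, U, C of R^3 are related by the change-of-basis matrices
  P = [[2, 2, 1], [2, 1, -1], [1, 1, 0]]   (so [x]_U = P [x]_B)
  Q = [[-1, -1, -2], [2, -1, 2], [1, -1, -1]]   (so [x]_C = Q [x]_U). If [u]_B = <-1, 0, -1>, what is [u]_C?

First [u]_U = P [u]_B = <-3, -1, -1>.
Then [u]_C = Q [u]_U = <6, -7, -1>.

<6, -7, -1>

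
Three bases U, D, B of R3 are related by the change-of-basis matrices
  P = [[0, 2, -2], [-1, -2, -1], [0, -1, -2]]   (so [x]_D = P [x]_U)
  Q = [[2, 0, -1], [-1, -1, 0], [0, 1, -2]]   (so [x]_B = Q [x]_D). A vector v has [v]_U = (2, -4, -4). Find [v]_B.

(-12, -10, -14)

Composing the changes, [v]_B = Q P [v]_U.
Q P = [[0, 5, -2], [1, 0, 3], [-1, 0, 3]]; applying this to (2, -4, -4) gives (-12, -10, -14).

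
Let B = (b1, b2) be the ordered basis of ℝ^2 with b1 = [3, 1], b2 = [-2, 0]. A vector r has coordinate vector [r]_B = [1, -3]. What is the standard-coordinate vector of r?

[9, 1]

r = M [r]_B, where M has columns b1, b2.
Carrying out the matrix-vector product, r = [9, 1].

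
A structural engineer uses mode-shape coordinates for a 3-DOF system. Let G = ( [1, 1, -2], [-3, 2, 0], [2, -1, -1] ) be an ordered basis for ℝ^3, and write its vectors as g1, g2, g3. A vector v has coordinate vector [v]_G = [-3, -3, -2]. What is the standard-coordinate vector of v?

[2, -7, 8]

By definition v = -3g1 - 3g2 - 2g3.
Summing componentwise gives [2, -7, 8].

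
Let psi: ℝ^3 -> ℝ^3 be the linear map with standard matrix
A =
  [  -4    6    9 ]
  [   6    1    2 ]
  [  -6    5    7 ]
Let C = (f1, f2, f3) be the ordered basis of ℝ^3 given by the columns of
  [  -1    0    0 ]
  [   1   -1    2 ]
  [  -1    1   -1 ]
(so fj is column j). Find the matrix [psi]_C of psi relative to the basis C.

[[-1, -3, -3], [0, 2, 3], [-3, 3, 3]]

With P the matrix whose columns are f1, ..., f3, [psi]_C = P^(-1) A P.
Column by column: psi(f1) = A f1 = [1, -7, 4]; its C-coordinates [-1, 0, -3] give column 1.
Continuing for each basis vector yields [psi]_C = [[-1, -3, -3], [0, 2, 3], [-3, 3, 3]].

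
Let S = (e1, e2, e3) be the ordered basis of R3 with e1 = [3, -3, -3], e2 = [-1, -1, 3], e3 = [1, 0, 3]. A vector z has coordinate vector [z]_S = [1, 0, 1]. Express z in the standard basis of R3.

By definition z = e1 + 0·e2 + e3.
Summing componentwise gives [4, -3, 0].

[4, -3, 0]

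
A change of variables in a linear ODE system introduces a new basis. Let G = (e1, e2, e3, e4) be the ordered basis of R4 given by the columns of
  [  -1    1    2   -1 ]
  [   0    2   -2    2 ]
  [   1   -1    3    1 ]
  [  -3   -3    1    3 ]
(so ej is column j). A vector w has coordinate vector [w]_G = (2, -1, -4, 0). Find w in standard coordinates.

w = M [w]_G, where M has columns e1, ..., e4.
Carrying out the matrix-vector product, w = (-11, 6, -9, -7).

(-11, 6, -9, -7)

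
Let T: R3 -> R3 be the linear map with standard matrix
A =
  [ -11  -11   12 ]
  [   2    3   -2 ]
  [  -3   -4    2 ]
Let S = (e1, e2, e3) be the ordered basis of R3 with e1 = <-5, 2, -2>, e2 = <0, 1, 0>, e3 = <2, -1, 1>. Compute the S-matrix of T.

Let P have columns e1, ..., e3. Then [T]_S = P^(-1) A P.
Here det P = -1, so P^(-1) is integer; computing A P first and then P^(-1)(A P) gives [[-3, 3, -1], [3, -1, -1], [-3, 2, -2]].

[[-3, 3, -1], [3, -1, -1], [-3, 2, -2]]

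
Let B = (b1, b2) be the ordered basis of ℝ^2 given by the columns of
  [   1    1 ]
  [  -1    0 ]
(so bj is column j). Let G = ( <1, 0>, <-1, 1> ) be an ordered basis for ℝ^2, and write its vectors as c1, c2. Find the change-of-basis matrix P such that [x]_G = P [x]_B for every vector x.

Column j of P is [bj]_G, since P maps B-coordinates to G-coordinates.
Expressing b1 in G: b1 = 0·c1 - c2, so column 1 of P is <0, -1>.
Doing the same for each bj gives P = [[0, 1], [-1, 0]].

[[0, 1], [-1, 0]]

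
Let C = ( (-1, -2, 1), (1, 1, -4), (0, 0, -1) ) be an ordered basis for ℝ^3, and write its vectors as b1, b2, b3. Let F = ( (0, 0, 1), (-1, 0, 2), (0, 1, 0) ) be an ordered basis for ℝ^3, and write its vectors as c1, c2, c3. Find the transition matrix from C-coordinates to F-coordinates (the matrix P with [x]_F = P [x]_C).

Column j of P is [bj]_F, since P maps C-coordinates to F-coordinates.
Expressing b1 in F: b1 = -c1 + c2 - 2c3, so column 1 of P is (-1, 1, -2).
Doing the same for each bj gives P = [[-1, -2, -1], [1, -1, 0], [-2, 1, 0]].

[[-1, -2, -1], [1, -1, 0], [-2, 1, 0]]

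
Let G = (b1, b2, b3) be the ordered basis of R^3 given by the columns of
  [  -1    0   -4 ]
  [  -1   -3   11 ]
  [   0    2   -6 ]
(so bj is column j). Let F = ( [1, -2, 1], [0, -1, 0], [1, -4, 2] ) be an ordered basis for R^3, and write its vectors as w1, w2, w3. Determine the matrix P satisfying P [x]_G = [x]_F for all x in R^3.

Let M have columns bj and N have columns wj. Then for every x, N [x]_F = x = M [x]_G, so P = N^(-1) M.
Since det N = -1, N^(-1) has integer entries; multiplying gives P = [[-2, -2, -2], [1, -1, 1], [1, 2, -2]].

[[-2, -2, -2], [1, -1, 1], [1, 2, -2]]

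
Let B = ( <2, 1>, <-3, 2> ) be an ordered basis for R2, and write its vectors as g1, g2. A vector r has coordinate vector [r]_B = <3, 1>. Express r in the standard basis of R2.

r = M [r]_B, where M has columns g1, g2.
Carrying out the matrix-vector product, r = <3, 5>.

<3, 5>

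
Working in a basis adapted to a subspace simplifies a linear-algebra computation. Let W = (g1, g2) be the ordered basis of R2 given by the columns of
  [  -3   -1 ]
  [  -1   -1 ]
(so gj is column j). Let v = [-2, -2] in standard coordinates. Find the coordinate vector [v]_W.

We seek scalars with c_1 g1 + c_2 g2 = v; equivalently solve M c = v where the columns of M are g1, g2.
System: -3c_1 - c_2 = -2, -c_1 - c_2 = -2; solving gives c_1 = 0, c_2 = 2.
Check: 0·g1 + 2g2 = [-2, -2].

[0, 2]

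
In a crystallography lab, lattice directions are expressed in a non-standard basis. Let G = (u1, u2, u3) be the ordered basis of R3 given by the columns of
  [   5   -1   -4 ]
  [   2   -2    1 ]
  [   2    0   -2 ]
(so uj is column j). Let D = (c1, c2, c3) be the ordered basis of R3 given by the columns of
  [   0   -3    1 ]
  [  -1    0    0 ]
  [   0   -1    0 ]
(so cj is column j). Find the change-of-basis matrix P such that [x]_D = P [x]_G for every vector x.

[[-2, 2, -1], [-2, 0, 2], [-1, -1, 2]]

Let M have columns uj and N have columns cj. Then for every x, N [x]_D = x = M [x]_G, so P = N^(-1) M.
Since det N = 1, N^(-1) has integer entries; multiplying gives P = [[-2, 2, -1], [-2, 0, 2], [-1, -1, 2]].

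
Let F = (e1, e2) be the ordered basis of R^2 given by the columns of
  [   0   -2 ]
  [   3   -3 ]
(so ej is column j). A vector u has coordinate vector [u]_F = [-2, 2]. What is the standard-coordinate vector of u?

[-4, -12]

The coordinates say u = -2e1 + 2e2; adding the scaled basis vectors gives [-4, -12].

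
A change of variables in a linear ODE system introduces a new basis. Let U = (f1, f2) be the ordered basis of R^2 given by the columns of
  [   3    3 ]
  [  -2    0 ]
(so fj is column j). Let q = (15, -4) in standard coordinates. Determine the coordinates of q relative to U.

(2, 3)

Write q = c_1 f1 + c_2 f2 and solve for the c_i.
System: 3c_1 + 3c_2 = 15, -2c_1 + 0c_2 = -4; solving gives c_1 = 2, c_2 = 3.
Check: 2f1 + 3f2 = (15, -4).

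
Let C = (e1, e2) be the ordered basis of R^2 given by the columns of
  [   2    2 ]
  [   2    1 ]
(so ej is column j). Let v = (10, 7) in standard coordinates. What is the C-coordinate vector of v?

Write v = c_1 e1 + c_2 e2 and solve for the c_i.
System: 2c_1 + 2c_2 = 10, 2c_1 + c_2 = 7; solving gives c_1 = 2, c_2 = 3.
Check: 2e1 + 3e2 = (10, 7).

(2, 3)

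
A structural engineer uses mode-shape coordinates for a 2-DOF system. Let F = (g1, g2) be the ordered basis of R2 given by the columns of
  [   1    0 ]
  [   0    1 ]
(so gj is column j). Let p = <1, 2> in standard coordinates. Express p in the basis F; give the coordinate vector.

[p]_F is the unique c with M c = p, where M has columns g1, g2.
System: c_1 + 0c_2 = 1, 0c_1 + c_2 = 2; solving gives c_1 = 1, c_2 = 2.
Check: g1 + 2g2 = <1, 2>.

<1, 2>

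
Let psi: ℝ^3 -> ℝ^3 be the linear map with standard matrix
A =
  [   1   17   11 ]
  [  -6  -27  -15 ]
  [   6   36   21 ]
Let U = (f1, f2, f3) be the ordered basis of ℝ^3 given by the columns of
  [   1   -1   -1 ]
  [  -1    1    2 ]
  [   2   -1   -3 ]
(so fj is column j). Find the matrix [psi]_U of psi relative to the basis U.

[[0, 2, -3], [-3, -2, 0], [-3, -1, -3]]

The j-th column of [psi]_U is [psi(fj)]_U.
psi(f1) = A f1 = <6, -9, 12> = 0·f1 - 3f2 - 3f3, so column 1 is <0, -3, -3>.
Repeating for f2, f3 and assembling the columns gives [[0, 2, -3], [-3, -2, 0], [-3, -1, -3]].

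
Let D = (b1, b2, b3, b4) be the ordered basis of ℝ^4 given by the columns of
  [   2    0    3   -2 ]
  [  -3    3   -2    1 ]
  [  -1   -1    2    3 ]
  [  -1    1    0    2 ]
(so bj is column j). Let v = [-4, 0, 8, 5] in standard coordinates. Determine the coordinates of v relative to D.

Write v = c_1 b1 + ... + c_4 b4 and solve for the c_i.
Row-reducing the augmented matrix [M | v] gives c = (1, 0, 0, 3).
Check: b1 + 0·b2 + 0·b3 + 3b4 = [-4, 0, 8, 5].

[1, 0, 0, 3]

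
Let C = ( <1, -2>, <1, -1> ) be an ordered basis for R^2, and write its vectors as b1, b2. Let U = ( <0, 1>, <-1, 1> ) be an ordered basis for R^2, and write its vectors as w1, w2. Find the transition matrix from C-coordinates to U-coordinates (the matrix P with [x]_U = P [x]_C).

Let M have columns bj and N have columns wj. Then for every x, N [x]_U = x = M [x]_C, so P = N^(-1) M.
Since det N = 1, N^(-1) has integer entries; multiplying gives P = [[-1, 0], [-1, -1]].

[[-1, 0], [-1, -1]]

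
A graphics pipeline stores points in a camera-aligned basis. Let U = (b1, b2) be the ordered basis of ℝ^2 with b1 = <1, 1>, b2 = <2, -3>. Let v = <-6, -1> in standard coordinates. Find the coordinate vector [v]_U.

Write v = c_1 b1 + c_2 b2 and solve for the c_i.
System: c_1 + 2c_2 = -6, c_1 - 3c_2 = -1; solving gives c_1 = -4, c_2 = -1.
Check: -4b1 - b2 = <-6, -1>.

<-4, -1>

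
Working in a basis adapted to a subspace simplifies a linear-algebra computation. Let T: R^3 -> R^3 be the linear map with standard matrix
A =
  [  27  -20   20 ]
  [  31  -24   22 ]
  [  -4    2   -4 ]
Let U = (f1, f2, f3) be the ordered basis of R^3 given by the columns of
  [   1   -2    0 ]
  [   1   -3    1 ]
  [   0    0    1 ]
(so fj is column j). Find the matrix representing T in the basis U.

Let P have columns f1, ..., f3. Then [T]_U = P^(-1) A P.
Here det P = -1, so P^(-1) is integer; computing A P first and then P^(-1)(A P) gives [[3, 2, 0], [-2, -2, 0], [-2, 2, -2]].

[[3, 2, 0], [-2, -2, 0], [-2, 2, -2]]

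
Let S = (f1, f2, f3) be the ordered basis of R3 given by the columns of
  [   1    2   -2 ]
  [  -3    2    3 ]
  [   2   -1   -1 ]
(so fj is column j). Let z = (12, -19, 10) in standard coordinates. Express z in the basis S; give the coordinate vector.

(4, 1, -3)

[z]_S is the unique c with M c = z, where M has columns f1, ..., f3.
Solving this 3x3 system gives c = (4, 1, -3).
Check: 4f1 + f2 - 3f3 = (12, -19, 10).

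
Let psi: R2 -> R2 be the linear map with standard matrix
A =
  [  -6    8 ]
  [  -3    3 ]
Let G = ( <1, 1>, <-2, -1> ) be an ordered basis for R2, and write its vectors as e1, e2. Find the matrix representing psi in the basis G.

With P the matrix whose columns are e1, e2, [psi]_G = P^(-1) A P.
Column by column: psi(e1) = A e1 = <2, 0>; its G-coordinates <-2, -2> give column 1.
Continuing for each basis vector yields [psi]_G = [[-2, 2], [-2, -1]].

[[-2, 2], [-2, -1]]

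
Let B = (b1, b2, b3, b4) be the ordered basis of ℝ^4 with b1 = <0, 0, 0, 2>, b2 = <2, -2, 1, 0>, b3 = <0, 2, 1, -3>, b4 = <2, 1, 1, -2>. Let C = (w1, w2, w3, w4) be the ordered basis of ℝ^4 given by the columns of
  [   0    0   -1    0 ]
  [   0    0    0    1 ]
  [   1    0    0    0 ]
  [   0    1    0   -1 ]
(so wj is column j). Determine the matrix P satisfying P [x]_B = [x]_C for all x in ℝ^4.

[[0, 1, 1, 1], [2, -2, -1, -1], [0, -2, 0, -2], [0, -2, 2, 1]]

Take x = bj: its B-coordinates are the j-th standard unit vector, so P e_j — column j of P — equals [bj]_C.
b1 = 0·w1 + 2w2 + 0·w3 + 0·w4, giving column 1 = <0, 2, 0, 0>; repeating for each j gives P = [[0, 1, 1, 1], [2, -2, -1, -1], [0, -2, 0, -2], [0, -2, 2, 1]].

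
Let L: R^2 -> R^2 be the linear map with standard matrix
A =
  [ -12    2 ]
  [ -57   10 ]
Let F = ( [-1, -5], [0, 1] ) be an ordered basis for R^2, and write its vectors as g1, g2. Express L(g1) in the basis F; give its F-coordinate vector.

[-2, -3]

Compute L(g1) = A g1 = [2, 7] in standard coordinates.
Then write this in F-coordinates: solve for y in y_1 g1 + y_2 g2 = [2, 7].
This gives y = [-2, -3], which is column 1 of [L]_F.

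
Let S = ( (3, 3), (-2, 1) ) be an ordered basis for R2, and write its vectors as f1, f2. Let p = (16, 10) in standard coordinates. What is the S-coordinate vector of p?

(4, -2)

Write p = c_1 f1 + c_2 f2 and solve for the c_i.
System: 3c_1 - 2c_2 = 16, 3c_1 + c_2 = 10; solving gives c_1 = 4, c_2 = -2.
Check: 4f1 - 2f2 = (16, 10).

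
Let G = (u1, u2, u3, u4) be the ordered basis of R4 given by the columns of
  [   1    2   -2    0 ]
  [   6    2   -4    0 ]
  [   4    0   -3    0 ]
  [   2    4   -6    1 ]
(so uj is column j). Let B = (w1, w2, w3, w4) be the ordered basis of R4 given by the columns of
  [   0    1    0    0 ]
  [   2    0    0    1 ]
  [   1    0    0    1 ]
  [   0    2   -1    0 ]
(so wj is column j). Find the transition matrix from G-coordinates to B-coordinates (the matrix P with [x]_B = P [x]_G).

[[2, 2, -1, 0], [1, 2, -2, 0], [0, 0, 2, -1], [2, -2, -2, 0]]

Let M have columns uj and N have columns wj. Then for every x, N [x]_B = x = M [x]_G, so P = N^(-1) M.
Since det N = -1, N^(-1) has integer entries; multiplying gives P = [[2, 2, -1, 0], [1, 2, -2, 0], [0, 0, 2, -1], [2, -2, -2, 0]].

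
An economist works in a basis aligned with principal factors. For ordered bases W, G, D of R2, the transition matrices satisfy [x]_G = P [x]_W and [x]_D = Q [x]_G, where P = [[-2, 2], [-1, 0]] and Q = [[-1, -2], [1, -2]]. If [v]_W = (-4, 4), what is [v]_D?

(-24, 8)

Apply P to get G-coordinates (16, 4), then Q to get D-coordinates.
The result is [v]_D = (-24, 8).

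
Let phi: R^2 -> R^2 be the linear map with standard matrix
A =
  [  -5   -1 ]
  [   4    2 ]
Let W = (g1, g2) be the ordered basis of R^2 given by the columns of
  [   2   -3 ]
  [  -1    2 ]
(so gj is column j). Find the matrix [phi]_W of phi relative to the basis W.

[[0, 2], [3, -3]]

Let P have columns g1, g2. Then [phi]_W = P^(-1) A P.
Here det P = 1, so P^(-1) is integer; computing A P first and then P^(-1)(A P) gives [[0, 2], [3, -3]].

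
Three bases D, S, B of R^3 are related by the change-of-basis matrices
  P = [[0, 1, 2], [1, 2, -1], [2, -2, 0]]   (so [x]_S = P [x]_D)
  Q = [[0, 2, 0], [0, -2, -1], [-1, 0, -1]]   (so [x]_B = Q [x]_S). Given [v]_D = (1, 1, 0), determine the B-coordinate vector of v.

Apply P to get S-coordinates (1, 3, 0), then Q to get B-coordinates.
The result is [v]_B = (6, -6, -1).

(6, -6, -1)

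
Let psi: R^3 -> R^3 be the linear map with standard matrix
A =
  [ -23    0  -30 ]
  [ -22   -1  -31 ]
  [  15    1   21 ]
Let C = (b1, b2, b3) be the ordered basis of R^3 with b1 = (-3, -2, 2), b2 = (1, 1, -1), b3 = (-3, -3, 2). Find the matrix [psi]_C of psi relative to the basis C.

[[-3, 1, -2], [-3, 1, 0], [-1, -3, -1]]

With P the matrix whose columns are b1, ..., b3, [psi]_C = P^(-1) A P.
Column by column: psi(b1) = A b1 = (9, 6, -5); its C-coordinates (-3, -3, -1) give column 1.
Continuing for each basis vector yields [psi]_C = [[-3, 1, -2], [-3, 1, 0], [-1, -3, -1]].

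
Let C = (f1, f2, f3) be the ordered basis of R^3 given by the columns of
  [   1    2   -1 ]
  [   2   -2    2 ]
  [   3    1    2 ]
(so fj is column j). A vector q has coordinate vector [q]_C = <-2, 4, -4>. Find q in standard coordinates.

<10, -20, -10>

By definition q = -2f1 + 4f2 - 4f3.
Summing componentwise gives <10, -20, -10>.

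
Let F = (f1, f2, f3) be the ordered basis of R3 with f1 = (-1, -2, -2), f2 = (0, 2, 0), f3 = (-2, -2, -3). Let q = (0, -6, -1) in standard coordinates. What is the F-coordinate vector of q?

[q]_F is the unique c with M c = q, where M has columns f1, ..., f3.
Row-reducing the augmented matrix [M | q] gives c = (2, -2, -1).
Check: 2f1 - 2f2 - f3 = (0, -6, -1).

(2, -2, -1)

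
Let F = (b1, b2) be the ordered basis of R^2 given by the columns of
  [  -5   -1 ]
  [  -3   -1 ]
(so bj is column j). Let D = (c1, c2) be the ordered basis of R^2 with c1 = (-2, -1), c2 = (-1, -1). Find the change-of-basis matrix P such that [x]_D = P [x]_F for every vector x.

[[2, 0], [1, 1]]

Take x = bj: its F-coordinates are the j-th standard unit vector, so P e_j — column j of P — equals [bj]_D.
b1 = 2c1 + c2, giving column 1 = (2, 1); repeating for each j gives P = [[2, 0], [1, 1]].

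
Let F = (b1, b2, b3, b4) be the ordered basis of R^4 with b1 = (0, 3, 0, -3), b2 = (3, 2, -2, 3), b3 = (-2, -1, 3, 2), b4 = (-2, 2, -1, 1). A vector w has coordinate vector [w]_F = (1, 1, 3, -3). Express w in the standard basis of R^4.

The coordinates say w = b1 + b2 + 3b3 - 3b4; adding the scaled basis vectors gives (3, -4, 10, 3).

(3, -4, 10, 3)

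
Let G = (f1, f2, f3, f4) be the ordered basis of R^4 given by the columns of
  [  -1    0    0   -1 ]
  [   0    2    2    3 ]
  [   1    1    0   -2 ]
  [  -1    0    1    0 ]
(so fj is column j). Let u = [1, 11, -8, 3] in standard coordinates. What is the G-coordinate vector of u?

Write u = c_1 f1 + ... + c_4 f4 and solve for the c_i.
Solving this 4x4 system gives c = (-4, 2, -1, 3).
Check: -4f1 + 2f2 - f3 + 3f4 = [1, 11, -8, 3].

[-4, 2, -1, 3]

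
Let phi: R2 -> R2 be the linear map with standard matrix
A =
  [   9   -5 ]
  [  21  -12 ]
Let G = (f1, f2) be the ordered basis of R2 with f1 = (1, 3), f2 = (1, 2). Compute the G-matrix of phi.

With P the matrix whose columns are f1, f2, [phi]_G = P^(-1) A P.
Column by column: phi(f1) = A f1 = (-6, -15); its G-coordinates (-3, -3) give column 1.
Continuing for each basis vector yields [phi]_G = [[-3, -1], [-3, 0]].

[[-3, -1], [-3, 0]]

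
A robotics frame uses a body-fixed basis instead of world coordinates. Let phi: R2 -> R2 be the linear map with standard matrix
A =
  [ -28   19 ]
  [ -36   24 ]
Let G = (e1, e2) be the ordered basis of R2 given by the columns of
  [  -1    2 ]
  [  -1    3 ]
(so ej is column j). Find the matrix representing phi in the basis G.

Let P have columns e1, e2. Then [phi]_G = P^(-1) A P.
Here det P = -1, so P^(-1) is integer; computing A P first and then P^(-1)(A P) gives [[-3, -3], [3, -1]].

[[-3, -3], [3, -1]]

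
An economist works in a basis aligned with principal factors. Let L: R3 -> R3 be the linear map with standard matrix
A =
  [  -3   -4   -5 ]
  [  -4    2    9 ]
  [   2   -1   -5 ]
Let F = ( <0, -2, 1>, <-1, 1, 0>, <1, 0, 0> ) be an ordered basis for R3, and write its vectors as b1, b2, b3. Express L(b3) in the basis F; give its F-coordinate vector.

<2, 0, -3>

Compute L(b3) = A b3 = <-3, -4, 2> in standard coordinates.
Then write this in F-coordinates: solve for y in y_1 b1 + ... + y_3 b3 = <-3, -4, 2>.
This gives y = <2, 0, -3>, which is column 3 of [L]_F.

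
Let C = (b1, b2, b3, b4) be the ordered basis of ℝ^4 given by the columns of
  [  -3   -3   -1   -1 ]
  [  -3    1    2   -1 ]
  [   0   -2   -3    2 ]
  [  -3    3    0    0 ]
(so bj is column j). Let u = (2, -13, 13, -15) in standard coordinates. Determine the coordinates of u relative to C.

[u]_C is the unique c with M c = u, where M has columns b1, ..., b4.
Solving this 4x4 system gives c = (2, -3, -1, 2).
Check: 2b1 - 3b2 - b3 + 2b4 = (2, -13, 13, -15).

(2, -3, -1, 2)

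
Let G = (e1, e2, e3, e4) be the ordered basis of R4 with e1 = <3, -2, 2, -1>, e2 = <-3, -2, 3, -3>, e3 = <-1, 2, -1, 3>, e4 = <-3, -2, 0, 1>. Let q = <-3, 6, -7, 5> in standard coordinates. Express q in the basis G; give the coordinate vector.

<-2, -1, 0, 0>

Write q = c_1 e1 + ... + c_4 e4 and solve for the c_i.
Gaussian elimination on [M | q] yields c = (-2, -1, 0, 0).
Check: -2e1 - e2 + 0·e3 + 0·e4 = <-3, 6, -7, 5>.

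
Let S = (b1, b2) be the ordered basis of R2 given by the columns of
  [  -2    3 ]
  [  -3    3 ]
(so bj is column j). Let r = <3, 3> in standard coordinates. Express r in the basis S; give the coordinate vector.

<0, 1>

[r]_S is the unique c with M c = r, where M has columns b1, b2.
System: -2c_1 + 3c_2 = 3, -3c_1 + 3c_2 = 3; solving gives c_1 = 0, c_2 = 1.
Check: 0·b1 + b2 = <3, 3>.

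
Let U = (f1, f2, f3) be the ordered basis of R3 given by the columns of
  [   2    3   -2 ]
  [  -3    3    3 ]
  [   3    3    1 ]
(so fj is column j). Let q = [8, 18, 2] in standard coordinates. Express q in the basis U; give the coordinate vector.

Write q = c_1 f1 + ... + c_3 f3 and solve for the c_i.
Gaussian elimination on [M | q] yields c = (-3, 4, -1).
Check: -3f1 + 4f2 - f3 = [8, 18, 2].

[-3, 4, -1]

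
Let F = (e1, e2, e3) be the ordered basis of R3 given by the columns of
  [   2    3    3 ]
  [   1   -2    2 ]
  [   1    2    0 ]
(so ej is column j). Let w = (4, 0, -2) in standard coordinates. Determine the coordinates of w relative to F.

We seek scalars with c_1 e1 + ... + c_3 e3 = w; equivalently solve M c = w where the columns of M are e1, ..., e3.
Solving this 3x3 system gives c = (-4, 1, 3).
Check: -4e1 + e2 + 3e3 = (4, 0, -2).

(-4, 1, 3)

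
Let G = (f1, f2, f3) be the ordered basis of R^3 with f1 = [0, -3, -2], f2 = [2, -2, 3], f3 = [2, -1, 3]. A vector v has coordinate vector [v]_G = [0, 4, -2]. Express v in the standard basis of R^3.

[4, -6, 6]

v = M [v]_G, where M has columns f1, ..., f3.
Carrying out the matrix-vector product, v = [4, -6, 6].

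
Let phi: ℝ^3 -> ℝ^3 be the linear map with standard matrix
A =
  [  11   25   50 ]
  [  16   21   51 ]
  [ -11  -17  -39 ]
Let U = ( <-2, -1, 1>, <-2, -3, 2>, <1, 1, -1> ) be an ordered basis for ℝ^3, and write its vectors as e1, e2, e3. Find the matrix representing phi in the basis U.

[[-3, 2, 3], [2, -2, 3], [1, 3, -2]]

The j-th column of [phi]_U is [phi(ej)]_U.
phi(e1) = A e1 = <3, -2, 0> = -3e1 + 2e2 + e3, so column 1 is <-3, 2, 1>.
Repeating for e2, e3 and assembling the columns gives [[-3, 2, 3], [2, -2, 3], [1, 3, -2]].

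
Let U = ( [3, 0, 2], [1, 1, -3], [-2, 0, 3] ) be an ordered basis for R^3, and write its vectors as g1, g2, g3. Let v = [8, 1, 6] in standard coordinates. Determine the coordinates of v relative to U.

We seek scalars with c_1 g1 + ... + c_3 g3 = v; equivalently solve M c = v where the columns of M are g1, ..., g3.
Row-reducing the augmented matrix [M | v] gives c = (3, 1, 1).
Check: 3g1 + g2 + g3 = [8, 1, 6].

[3, 1, 1]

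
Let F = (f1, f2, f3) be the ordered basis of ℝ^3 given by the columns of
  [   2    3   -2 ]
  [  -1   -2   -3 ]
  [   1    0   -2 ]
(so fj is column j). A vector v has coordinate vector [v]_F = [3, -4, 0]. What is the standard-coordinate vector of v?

[-6, 5, 3]

The coordinates say v = 3f1 - 4f2 + 0·f3; adding the scaled basis vectors gives [-6, 5, 3].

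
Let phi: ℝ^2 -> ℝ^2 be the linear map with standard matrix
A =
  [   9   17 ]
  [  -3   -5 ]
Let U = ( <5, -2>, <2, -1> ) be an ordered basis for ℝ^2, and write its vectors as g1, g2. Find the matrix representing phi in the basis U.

[[1, -1], [3, 3]]

With P the matrix whose columns are g1, g2, [phi]_U = P^(-1) A P.
Column by column: phi(g1) = A g1 = <11, -5>; its U-coordinates <1, 3> give column 1.
Continuing for each basis vector yields [phi]_U = [[1, -1], [3, 3]].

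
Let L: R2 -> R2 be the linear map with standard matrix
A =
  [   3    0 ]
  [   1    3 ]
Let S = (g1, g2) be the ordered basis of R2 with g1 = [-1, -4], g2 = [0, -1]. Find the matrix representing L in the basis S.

Let P have columns g1, g2. Then [L]_S = P^(-1) A P.
Here det P = 1, so P^(-1) is integer; computing A P first and then P^(-1)(A P) gives [[3, 0], [1, 3]].

[[3, 0], [1, 3]]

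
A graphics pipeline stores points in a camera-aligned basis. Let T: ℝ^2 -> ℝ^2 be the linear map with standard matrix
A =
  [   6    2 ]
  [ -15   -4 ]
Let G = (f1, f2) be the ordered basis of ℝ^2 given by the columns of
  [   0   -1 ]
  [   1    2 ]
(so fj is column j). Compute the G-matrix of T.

Let P have columns f1, f2. Then [T]_G = P^(-1) A P.
Here det P = 1, so P^(-1) is integer; computing A P first and then P^(-1)(A P) gives [[0, 3], [-2, 2]].

[[0, 3], [-2, 2]]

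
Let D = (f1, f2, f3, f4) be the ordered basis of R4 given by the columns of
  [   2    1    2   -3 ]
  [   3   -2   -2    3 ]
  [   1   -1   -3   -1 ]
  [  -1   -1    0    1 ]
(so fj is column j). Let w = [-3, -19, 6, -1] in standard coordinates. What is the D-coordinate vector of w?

[-4, 2, -3, -3]

[w]_D is the unique c with M c = w, where M has columns f1, ..., f4.
Gaussian elimination on [M | w] yields c = (-4, 2, -3, -3).
Check: -4f1 + 2f2 - 3f3 - 3f4 = [-3, -19, 6, -1].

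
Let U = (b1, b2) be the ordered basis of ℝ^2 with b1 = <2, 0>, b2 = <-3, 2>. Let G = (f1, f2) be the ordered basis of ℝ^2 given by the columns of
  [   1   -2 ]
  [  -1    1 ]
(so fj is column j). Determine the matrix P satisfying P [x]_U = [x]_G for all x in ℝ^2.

Column j of P is [bj]_G, since P maps U-coordinates to G-coordinates.
Expressing b1 in G: b1 = -2f1 - 2f2, so column 1 of P is <-2, -2>.
Doing the same for each bj gives P = [[-2, -1], [-2, 1]].

[[-2, -1], [-2, 1]]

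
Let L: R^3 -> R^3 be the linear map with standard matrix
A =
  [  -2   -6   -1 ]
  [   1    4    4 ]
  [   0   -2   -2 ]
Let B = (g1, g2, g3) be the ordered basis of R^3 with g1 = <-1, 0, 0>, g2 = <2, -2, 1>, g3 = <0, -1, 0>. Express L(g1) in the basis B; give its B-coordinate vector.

<-2, 0, 1>

Compute L(g1) = A g1 = <2, -1, 0> in standard coordinates.
Then write this in B-coordinates: solve for y in y_1 g1 + ... + y_3 g3 = <2, -1, 0>.
This gives y = <-2, 0, 1>, which is column 1 of [L]_B.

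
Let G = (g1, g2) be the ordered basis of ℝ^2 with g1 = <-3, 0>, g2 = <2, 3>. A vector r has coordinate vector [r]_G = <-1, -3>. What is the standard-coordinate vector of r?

The coordinates say r = -g1 - 3g2; adding the scaled basis vectors gives <-3, -9>.

<-3, -9>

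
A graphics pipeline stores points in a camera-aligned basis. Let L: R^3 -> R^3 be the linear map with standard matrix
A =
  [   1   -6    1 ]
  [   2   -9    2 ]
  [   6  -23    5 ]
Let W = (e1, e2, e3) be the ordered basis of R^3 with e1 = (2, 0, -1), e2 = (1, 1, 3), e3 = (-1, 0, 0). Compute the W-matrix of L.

[[-1, -1, 0], [2, -1, -2], [-1, -1, -1]]

With P the matrix whose columns are e1, ..., e3, [L]_W = P^(-1) A P.
Column by column: L(e1) = A e1 = (1, 2, 7); its W-coordinates (-1, 2, -1) give column 1.
Continuing for each basis vector yields [L]_W = [[-1, -1, 0], [2, -1, -2], [-1, -1, -1]].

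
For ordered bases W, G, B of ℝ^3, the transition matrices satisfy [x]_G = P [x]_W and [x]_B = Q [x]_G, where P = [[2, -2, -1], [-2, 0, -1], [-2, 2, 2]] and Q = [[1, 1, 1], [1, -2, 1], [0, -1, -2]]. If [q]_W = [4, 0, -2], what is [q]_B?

[-8, 10, 30]

Composing the changes, [q]_B = Q P [q]_W.
Q P = [[-2, 0, 0], [4, 0, 3], [6, -4, -3]]; applying this to [4, 0, -2] gives [-8, 10, 30].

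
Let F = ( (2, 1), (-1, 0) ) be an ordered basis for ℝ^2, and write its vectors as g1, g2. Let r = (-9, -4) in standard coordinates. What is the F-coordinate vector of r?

(-4, 1)

Write r = c_1 g1 + c_2 g2 and solve for the c_i.
System: 2c_1 - c_2 = -9, c_1 + 0c_2 = -4; solving gives c_1 = -4, c_2 = 1.
Check: -4g1 + g2 = (-9, -4).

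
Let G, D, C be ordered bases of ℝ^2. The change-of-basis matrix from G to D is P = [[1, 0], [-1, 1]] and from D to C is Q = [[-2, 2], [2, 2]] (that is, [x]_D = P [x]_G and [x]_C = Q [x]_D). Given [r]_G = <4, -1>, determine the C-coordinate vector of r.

Composing the changes, [r]_C = Q P [r]_G.
Q P = [[-4, 2], [0, 2]]; applying this to <4, -1> gives <-18, -2>.

<-18, -2>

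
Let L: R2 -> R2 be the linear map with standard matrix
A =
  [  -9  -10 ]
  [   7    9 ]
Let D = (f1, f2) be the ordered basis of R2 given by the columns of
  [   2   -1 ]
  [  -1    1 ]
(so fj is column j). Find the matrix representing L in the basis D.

With P the matrix whose columns are f1, f2, [L]_D = P^(-1) A P.
Column by column: L(f1) = A f1 = (-8, 5); its D-coordinates (-3, 2) give column 1.
Continuing for each basis vector yields [L]_D = [[-3, 1], [2, 3]].

[[-3, 1], [2, 3]]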